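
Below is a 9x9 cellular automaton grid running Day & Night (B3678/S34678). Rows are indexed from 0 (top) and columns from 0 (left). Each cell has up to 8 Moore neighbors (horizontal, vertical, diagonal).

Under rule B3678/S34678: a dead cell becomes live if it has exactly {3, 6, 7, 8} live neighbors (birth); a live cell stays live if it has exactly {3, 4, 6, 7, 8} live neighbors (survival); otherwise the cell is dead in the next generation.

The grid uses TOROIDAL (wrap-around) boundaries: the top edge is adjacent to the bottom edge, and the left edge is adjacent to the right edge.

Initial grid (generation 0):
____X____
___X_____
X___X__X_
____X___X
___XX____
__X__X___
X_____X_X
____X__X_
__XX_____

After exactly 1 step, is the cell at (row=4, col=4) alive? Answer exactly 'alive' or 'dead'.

Answer: alive

Derivation:
Simulating step by step:
Generation 0 (given above): 18 live cells
Generation 1: 17 live cells
__X______
____X____
___X____X
____XX___
___XXX___
___XX____
_____X_X_
___X____X
___XX____

Cell (4,4) at generation 1: 1 -> alive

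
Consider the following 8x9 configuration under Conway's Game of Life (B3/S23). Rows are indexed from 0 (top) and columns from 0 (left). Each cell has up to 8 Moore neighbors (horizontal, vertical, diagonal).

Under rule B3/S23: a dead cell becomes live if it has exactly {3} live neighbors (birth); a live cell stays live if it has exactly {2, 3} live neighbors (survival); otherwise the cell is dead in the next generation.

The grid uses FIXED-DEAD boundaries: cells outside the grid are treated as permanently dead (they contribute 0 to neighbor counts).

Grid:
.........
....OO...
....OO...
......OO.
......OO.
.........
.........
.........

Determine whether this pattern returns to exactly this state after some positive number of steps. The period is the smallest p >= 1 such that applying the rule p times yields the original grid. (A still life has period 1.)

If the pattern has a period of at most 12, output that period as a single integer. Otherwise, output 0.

Simulating and comparing each generation to the original:
Gen 0 (original, given above): 8 live cells
Gen 1: 6 live cells, differs from original
Gen 2: 8 live cells, MATCHES original -> period = 2

Answer: 2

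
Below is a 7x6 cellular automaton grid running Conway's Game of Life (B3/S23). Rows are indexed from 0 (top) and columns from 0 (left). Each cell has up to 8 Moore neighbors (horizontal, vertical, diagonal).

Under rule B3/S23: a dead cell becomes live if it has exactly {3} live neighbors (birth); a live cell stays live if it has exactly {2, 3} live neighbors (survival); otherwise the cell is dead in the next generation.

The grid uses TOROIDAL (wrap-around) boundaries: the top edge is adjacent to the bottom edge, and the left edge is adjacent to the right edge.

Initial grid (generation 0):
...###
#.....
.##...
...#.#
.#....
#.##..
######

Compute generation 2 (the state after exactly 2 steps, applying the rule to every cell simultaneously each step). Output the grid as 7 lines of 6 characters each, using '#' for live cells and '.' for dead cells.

Answer: ######
...###
....#.
...#..
###..#
......
......

Derivation:
Simulating step by step:
Generation 0 (given above): 18 live cells
Generation 1: 15 live cells
......
######
###...
##....
##.##.
......
......
Generation 2: 15 live cells
(generation 2 grid is the final answer)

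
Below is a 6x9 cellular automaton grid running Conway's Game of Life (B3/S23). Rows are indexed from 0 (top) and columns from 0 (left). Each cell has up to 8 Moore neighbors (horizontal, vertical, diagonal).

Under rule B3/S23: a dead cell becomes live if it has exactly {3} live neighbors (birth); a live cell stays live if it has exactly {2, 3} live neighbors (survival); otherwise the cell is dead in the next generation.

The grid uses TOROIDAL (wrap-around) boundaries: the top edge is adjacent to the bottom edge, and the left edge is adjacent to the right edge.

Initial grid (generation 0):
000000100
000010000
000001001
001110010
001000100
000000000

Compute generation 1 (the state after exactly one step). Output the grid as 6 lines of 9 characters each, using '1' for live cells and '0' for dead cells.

Answer: 000000000
000001000
000001000
001111110
001000000
000000000

Derivation:
Simulating step by step:
Generation 0 (given above): 10 live cells
Generation 1: 9 live cells
(generation 1 grid is the final answer)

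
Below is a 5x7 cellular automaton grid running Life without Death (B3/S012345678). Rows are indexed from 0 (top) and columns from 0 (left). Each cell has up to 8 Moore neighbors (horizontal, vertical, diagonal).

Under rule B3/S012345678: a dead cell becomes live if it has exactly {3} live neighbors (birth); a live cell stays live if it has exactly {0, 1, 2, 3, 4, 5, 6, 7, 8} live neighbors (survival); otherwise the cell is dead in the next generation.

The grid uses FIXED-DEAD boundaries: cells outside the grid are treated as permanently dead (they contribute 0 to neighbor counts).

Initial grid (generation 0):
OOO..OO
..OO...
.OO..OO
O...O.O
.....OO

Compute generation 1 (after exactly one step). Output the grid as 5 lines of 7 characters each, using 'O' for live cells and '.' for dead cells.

Simulating step by step:
Generation 0 (given above): 16 live cells
Generation 1: 21 live cells
(generation 1 grid is the final answer)

Answer: OOOO.OO
O.OOO..
.OO.OOO
OO..O.O
.....OO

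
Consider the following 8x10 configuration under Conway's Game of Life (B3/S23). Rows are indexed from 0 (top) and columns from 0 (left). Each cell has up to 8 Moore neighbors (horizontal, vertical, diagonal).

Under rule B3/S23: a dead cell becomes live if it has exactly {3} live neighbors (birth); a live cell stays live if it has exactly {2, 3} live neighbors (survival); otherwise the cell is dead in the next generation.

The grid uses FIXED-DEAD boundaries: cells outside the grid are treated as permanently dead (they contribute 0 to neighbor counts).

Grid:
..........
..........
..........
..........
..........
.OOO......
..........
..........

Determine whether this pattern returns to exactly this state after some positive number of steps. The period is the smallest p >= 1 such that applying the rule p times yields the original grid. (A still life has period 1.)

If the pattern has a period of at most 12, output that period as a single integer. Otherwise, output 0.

Simulating and comparing each generation to the original:
Gen 0 (original, given above): 3 live cells
Gen 1: 3 live cells, differs from original
Gen 2: 3 live cells, MATCHES original -> period = 2

Answer: 2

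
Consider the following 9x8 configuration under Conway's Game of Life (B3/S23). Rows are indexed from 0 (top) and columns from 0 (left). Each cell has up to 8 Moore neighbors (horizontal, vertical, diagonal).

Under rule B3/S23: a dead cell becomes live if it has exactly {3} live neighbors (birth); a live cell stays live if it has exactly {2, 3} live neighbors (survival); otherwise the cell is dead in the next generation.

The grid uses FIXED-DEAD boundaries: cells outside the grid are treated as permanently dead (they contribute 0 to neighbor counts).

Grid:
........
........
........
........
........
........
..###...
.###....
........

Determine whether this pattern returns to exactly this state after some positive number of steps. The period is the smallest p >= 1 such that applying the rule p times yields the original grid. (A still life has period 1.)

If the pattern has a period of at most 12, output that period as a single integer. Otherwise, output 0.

Simulating and comparing each generation to the original:
Gen 0 (original, given above): 6 live cells
Gen 1: 6 live cells, differs from original
Gen 2: 6 live cells, MATCHES original -> period = 2

Answer: 2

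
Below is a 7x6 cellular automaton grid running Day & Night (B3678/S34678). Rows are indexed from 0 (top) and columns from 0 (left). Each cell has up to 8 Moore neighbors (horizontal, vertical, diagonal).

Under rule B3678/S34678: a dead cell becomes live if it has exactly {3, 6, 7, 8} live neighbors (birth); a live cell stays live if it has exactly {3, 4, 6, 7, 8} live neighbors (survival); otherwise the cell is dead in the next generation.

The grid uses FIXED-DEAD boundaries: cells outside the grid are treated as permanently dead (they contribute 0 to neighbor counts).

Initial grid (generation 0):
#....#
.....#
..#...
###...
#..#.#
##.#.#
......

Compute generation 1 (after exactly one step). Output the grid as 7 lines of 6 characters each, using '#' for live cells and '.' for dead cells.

Answer: ......
......
......
.###..
##....
..#...
......

Derivation:
Simulating step by step:
Generation 0 (given above): 14 live cells
Generation 1: 6 live cells
(generation 1 grid is the final answer)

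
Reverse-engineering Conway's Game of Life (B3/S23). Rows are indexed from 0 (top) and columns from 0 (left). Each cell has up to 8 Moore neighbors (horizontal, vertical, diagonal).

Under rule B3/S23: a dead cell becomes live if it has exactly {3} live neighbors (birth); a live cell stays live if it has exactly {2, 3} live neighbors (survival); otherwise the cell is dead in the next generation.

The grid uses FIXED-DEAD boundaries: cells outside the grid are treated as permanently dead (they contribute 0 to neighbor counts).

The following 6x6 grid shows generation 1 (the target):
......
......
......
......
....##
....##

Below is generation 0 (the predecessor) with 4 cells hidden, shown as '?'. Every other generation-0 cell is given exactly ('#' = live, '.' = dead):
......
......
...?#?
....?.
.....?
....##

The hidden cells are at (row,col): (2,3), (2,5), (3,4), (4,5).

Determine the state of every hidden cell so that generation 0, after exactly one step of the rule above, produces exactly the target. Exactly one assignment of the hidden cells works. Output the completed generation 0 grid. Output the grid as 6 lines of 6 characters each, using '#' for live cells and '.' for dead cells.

Answer: ......
......
....#.
......
.....#
....##

Derivation:
Hidden generation-0 cells (in order): (2,3), (2,5), (3,4), (4,5).
A hidden cell only influences target cells in its own 3x3 neighborhood. Try each of the 2^4 = 16 assignments, step the completed generation 0 forward once under B3/S23, and compare with the target:
  (2,3)=. (2,5)=. (3,4)=. (4,5)=. -> step gives (4,4)='.' but target has '#' -> reject
  (2,3)=. (2,5)=. (3,4)=. (4,5)=# -> step reproduces the target at every cell -> ACCEPT
  (2,3)=. (2,5)=. (3,4)=# (4,5)=. -> step gives (5,4)='.' but target has '#' -> reject
  (2,3)=. (2,5)=. (3,4)=# (4,5)=# -> step gives (3,4)='#' but target has '.' -> reject
  (2,3)=. (2,5)=# (3,4)=. (4,5)=. -> step gives (4,4)='.' but target has '#' -> reject
  (2,3)=. (2,5)=# (3,4)=. (4,5)=# -> step gives (3,4)='#' but target has '.' -> reject
  (2,3)=. (2,5)=# (3,4)=# (4,5)=. -> step gives (2,4)='#' but target has '.' -> reject
  (2,3)=. (2,5)=# (3,4)=# (4,5)=# -> step gives (2,4)='#' but target has '.' -> reject
  (2,3)=# (2,5)=. (3,4)=. (4,5)=. -> step gives (4,4)='.' but target has '#' -> reject
  (2,3)=# (2,5)=. (3,4)=. (4,5)=# -> step gives (3,4)='#' but target has '.' -> reject
  (2,3)=# (2,5)=. (3,4)=# (4,5)=. -> step gives (2,3)='#' but target has '.' -> reject
  (2,3)=# (2,5)=. (3,4)=# (4,5)=# -> step gives (2,3)='#' but target has '.' -> reject
  (2,3)=# (2,5)=# (3,4)=. (4,5)=. -> step gives (1,4)='#' but target has '.' -> reject
  (2,3)=# (2,5)=# (3,4)=. (4,5)=# -> step gives (1,4)='#' but target has '.' -> reject
  (2,3)=# (2,5)=# (3,4)=# (4,5)=. -> step gives (1,4)='#' but target has '.' -> reject
  (2,3)=# (2,5)=# (3,4)=# (4,5)=# -> step gives (1,4)='#' but target has '.' -> reject
Unique solution: (2,3)=dead, (2,5)=dead, (3,4)=dead, (4,5)=live.
Check: live-neighbor counts of every cell in the completed generation 0:
000000
000111
000101
000122
000132
000122
Applying B3/S23 to generation 0 with these counts gives:
......
......
......
......
....##
....##
which matches the target exactly.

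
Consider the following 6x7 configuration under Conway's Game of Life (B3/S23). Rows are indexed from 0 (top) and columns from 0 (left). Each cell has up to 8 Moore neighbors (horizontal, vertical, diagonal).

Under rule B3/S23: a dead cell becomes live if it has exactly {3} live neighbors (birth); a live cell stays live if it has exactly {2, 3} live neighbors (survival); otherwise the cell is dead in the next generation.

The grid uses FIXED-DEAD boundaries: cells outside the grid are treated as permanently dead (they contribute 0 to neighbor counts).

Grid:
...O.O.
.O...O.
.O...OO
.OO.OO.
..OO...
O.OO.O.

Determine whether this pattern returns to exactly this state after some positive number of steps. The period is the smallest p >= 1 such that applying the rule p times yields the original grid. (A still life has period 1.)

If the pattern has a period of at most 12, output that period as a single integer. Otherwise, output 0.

Answer: 0

Derivation:
Simulating and comparing each generation to the original:
Gen 0 (original, given above): 17 live cells
Gen 1: 15 live cells, differs from original
Gen 2: 16 live cells, differs from original
Gen 3: 15 live cells, differs from original
Gen 4: 13 live cells, differs from original
Gen 5: 18 live cells, differs from original
Gen 6: 13 live cells, differs from original
Gen 7: 12 live cells, differs from original
Gen 8: 11 live cells, differs from original
Gen 9: 9 live cells, differs from original
Gen 10: 10 live cells, differs from original
Gen 11: 11 live cells, differs from original
Gen 12: 11 live cells, differs from original
No period found within 12 steps.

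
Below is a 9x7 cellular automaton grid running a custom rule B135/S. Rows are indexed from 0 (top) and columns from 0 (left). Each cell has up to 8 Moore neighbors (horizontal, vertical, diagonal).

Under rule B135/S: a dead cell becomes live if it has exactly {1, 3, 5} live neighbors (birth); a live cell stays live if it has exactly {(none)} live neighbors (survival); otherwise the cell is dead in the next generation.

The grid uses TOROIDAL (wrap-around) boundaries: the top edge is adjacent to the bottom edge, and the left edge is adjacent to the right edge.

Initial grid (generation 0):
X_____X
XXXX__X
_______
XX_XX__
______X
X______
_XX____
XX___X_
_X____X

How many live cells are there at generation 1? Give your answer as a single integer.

Simulating step by step:
Generation 0 (given above): 20 live cells
Generation 1: 22 live cells
_X__XX_
____X__
XXX_X_X
_______
_X_____
_X_X_X_
___XXXX
___XX_X
____XX_
Population at generation 1: 22

Answer: 22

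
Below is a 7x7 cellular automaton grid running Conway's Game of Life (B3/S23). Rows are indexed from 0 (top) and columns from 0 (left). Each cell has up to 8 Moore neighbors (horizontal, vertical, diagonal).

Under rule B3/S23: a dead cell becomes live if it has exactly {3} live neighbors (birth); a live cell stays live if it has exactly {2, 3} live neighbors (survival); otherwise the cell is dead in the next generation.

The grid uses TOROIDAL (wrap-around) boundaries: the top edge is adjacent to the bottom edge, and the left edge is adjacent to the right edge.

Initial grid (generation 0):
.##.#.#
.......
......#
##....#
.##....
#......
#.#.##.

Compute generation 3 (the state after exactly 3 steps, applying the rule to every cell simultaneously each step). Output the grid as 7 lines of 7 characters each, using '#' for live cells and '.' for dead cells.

Simulating step by step:
Generation 0 (given above): 15 live cells
Generation 1: 21 live cells
###.#.#
#....#.
......#
.##...#
..#...#
#.##..#
#.#.##.
Generation 2: 16 live cells
..#.#..
.....#.
.#...##
.##..##
.....##
#.#.#..
....#..
Generation 3: 21 live cells
(generation 3 grid is the final answer)

Answer: ...###.
....###
.##.#..
.##.#..
..###..
...##.#
.#..##.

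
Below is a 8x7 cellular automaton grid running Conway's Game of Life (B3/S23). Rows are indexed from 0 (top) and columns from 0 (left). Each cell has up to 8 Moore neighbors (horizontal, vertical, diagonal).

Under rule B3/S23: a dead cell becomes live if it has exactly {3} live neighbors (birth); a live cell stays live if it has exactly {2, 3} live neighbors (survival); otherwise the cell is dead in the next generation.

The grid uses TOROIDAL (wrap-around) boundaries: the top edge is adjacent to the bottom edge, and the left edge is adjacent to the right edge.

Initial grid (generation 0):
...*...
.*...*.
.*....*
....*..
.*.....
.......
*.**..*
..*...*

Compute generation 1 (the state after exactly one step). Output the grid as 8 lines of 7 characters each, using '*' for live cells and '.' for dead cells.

Simulating step by step:
Generation 0 (given above): 13 live cells
Generation 1: 18 live cells
(generation 1 grid is the final answer)

Answer: ..*....
*.*....
*....*.
*......
.......
***....
****..*
***...*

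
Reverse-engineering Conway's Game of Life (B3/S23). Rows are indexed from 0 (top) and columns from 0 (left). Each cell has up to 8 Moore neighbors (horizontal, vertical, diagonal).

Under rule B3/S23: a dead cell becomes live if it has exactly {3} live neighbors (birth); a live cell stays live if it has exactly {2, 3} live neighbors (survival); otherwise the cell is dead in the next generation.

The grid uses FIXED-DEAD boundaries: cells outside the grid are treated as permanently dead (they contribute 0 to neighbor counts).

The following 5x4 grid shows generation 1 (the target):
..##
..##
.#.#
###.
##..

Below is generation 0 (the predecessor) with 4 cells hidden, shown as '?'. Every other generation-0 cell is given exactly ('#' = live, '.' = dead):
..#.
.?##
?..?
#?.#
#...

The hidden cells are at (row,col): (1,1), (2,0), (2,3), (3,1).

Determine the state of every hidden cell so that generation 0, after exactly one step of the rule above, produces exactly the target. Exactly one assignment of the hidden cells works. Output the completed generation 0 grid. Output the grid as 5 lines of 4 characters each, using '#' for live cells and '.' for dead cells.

Answer: ..#.
..##
...#
##.#
#...

Derivation:
Hidden generation-0 cells (in order): (1,1), (2,0), (2,3), (3,1).
A hidden cell only influences target cells in its own 3x3 neighborhood. Try each of the 2^4 = 16 assignments, step the completed generation 0 forward once under B3/S23, and compare with the target:
  (1,1)=. (2,0)=. (2,3)=. (3,1)=. -> step gives (2,1)='.' but target has '#' -> reject
  (1,1)=. (2,0)=. (2,3)=. (3,1)=# -> step gives (3,2)='.' but target has '#' -> reject
  (1,1)=. (2,0)=. (2,3)=# (3,1)=. -> step gives (2,1)='.' but target has '#' -> reject
  (1,1)=. (2,0)=. (2,3)=# (3,1)=# -> step reproduces the target at every cell -> ACCEPT
  (1,1)=. (2,0)=# (2,3)=. (3,1)=. -> step gives (1,1)='#' but target has '.' -> reject
  (1,1)=. (2,0)=# (2,3)=. (3,1)=# -> step gives (1,1)='#' but target has '.' -> reject
  (1,1)=. (2,0)=# (2,3)=# (3,1)=. -> step gives (1,1)='#' but target has '.' -> reject
  (1,1)=. (2,0)=# (2,3)=# (3,1)=# -> step gives (1,1)='#' but target has '.' -> reject
  (1,1)=# (2,0)=. (2,3)=. (3,1)=. -> step gives (0,1)='#' but target has '.' -> reject
  (1,1)=# (2,0)=. (2,3)=. (3,1)=# -> step gives (0,1)='#' but target has '.' -> reject
  (1,1)=# (2,0)=. (2,3)=# (3,1)=. -> step gives (0,1)='#' but target has '.' -> reject
  (1,1)=# (2,0)=. (2,3)=# (3,1)=# -> step gives (0,1)='#' but target has '.' -> reject
  (1,1)=# (2,0)=# (2,3)=. (3,1)=. -> step gives (0,1)='#' but target has '.' -> reject
  (1,1)=# (2,0)=# (2,3)=. (3,1)=# -> step gives (0,1)='#' but target has '.' -> reject
  (1,1)=# (2,0)=# (2,3)=# (3,1)=. -> step gives (0,1)='#' but target has '.' -> reject
  (1,1)=# (2,0)=# (2,3)=# (3,1)=# -> step gives (0,1)='#' but target has '.' -> reject
Unique solution: (1,1)=dead, (2,0)=dead, (2,3)=live, (3,1)=live.
Check: live-neighbor counts of every cell in the completed generation 0:
0223
0233
2353
2231
2321
Applying B3/S23 to generation 0 with these counts gives:
..##
..##
.#.#
###.
##..
which matches the target exactly.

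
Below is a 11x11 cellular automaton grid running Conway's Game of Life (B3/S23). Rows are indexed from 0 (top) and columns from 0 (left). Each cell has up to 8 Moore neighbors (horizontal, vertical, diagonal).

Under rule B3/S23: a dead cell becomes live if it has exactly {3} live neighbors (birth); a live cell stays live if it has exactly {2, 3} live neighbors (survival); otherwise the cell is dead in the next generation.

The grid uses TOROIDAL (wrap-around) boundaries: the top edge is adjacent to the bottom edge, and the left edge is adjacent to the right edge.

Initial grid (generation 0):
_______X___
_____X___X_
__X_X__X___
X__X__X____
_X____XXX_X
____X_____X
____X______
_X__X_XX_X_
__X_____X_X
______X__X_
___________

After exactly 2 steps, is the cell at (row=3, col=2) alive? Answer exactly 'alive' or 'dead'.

Answer: alive

Derivation:
Simulating step by step:
Generation 0 (given above): 27 live cells
Generation 1: 34 live cells
___________
______X_X__
___XXXX____
XXXX_XX_X__
_____XXX_XX
X____X_X_X_
___XX______
___X_X_XXX_
_____XX_X_X
_________X_
___________
Generation 2: 32 live cells
___________
____X_XX___
_X_X_______
XXXX____XXX
__X______X_
_____X_X_X_
___X_X_X_XX
___X_X_XXX_
____XXX___X
_________X_
___________

Cell (3,2) at generation 2: 1 -> alive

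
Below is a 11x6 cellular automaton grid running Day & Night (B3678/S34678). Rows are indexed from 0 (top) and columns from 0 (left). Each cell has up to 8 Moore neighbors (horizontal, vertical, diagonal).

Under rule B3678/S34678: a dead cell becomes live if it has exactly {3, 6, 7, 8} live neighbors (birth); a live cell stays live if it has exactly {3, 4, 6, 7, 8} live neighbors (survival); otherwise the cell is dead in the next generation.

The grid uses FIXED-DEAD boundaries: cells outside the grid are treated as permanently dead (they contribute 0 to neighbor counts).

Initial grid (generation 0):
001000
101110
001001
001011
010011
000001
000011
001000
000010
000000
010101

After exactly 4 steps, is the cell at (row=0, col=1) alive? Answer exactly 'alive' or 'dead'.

Answer: alive

Derivation:
Simulating step by step:
Generation 0 (given above): 21 live cells
Generation 1: 17 live cells
010000
001100
001101
010011
000111
000001
000000
000111
000000
000010
000000
Generation 2: 14 live cells
001000
011110
011100
000011
000001
000000
000001
000000
000101
000000
000000
Generation 3: 11 live cells
011000
011000
010001
001110
000010
000000
000000
000010
000000
000000
000000
Generation 4: 10 live cells
011000
111000
010010
000111
000000
000000
000000
000000
000000
000000
000000

Cell (0,1) at generation 4: 1 -> alive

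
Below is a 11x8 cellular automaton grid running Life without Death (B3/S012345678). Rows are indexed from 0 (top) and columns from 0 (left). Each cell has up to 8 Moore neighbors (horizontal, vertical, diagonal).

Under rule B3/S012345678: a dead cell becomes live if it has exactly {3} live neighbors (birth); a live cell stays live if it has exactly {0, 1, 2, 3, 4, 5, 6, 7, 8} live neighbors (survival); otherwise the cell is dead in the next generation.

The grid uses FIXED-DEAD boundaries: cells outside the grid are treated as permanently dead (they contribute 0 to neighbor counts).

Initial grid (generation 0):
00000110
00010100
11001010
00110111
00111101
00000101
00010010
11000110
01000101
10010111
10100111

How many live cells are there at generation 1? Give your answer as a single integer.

Answer: 51

Derivation:
Simulating step by step:
Generation 0 (given above): 39 live cells
Generation 1: 51 live cells
00001110
00010100
11001011
00110111
00111101
00100101
00011011
11101111
01100101
10110111
11101111
Population at generation 1: 51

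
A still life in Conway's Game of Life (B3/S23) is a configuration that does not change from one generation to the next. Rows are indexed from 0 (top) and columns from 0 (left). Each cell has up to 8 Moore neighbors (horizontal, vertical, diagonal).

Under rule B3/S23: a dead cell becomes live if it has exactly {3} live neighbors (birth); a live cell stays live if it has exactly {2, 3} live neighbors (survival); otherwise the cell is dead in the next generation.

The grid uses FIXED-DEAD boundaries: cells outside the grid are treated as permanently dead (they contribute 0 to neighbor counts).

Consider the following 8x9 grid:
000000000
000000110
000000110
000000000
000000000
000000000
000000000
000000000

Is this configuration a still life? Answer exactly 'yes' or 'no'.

Compute generation 1 and compare to generation 0 (given above):
Generation 1:
000000000
000000110
000000110
000000000
000000000
000000000
000000000
000000000
The grids are IDENTICAL -> still life.

Answer: yes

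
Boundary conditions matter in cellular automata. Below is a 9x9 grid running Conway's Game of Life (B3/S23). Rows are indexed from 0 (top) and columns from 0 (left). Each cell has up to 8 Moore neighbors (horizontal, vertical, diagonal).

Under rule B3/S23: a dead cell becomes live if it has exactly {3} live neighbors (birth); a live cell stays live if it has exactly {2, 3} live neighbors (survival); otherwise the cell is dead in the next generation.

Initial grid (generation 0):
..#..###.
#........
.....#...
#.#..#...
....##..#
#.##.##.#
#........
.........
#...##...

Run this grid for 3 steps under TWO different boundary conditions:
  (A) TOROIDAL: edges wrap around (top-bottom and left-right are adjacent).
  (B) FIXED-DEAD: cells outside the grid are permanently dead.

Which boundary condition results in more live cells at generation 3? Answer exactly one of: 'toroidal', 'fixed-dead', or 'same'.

Answer: toroidal

Derivation:
Under TOROIDAL boundary, generation 3:
....#.##.
....#..#.
....#....
......##.
.....###.
...#.#...
.#.......
.#...#...
.....#...
Population = 17

Under FIXED-DEAD boundary, generation 3:
.........
.........
.....##..
......##.
.....#.#.
.###.###.
......##.
.........
.........
Population = 14

Comparison: toroidal=17, fixed-dead=14 -> toroidal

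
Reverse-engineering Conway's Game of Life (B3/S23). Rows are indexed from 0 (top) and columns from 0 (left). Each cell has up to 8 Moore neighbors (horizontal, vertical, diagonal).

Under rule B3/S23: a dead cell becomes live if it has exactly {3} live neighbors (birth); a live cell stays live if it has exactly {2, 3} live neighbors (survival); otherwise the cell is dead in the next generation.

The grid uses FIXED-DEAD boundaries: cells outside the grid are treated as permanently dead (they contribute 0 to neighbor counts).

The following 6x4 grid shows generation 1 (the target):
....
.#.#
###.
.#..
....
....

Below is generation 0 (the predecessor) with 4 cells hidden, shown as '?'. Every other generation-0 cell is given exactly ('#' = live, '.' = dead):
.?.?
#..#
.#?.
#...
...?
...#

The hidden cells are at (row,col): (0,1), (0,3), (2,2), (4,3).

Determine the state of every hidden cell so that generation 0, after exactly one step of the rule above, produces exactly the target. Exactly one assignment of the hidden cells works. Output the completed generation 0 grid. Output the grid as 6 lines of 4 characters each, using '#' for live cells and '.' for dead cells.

Hidden generation-0 cells (in order): (0,1), (0,3), (2,2), (4,3).
A hidden cell only influences target cells in its own 3x3 neighborhood. Try each of the 2^4 = 16 assignments, step the completed generation 0 forward once under B3/S23, and compare with the target:
  (0,1)=. (0,3)=. (2,2)=. (4,3)=. -> step gives (1,1)='.' but target has '#' -> reject
  (0,1)=. (0,3)=. (2,2)=. (4,3)=# -> step gives (1,1)='.' but target has '#' -> reject
  (0,1)=. (0,3)=. (2,2)=# (4,3)=. -> step gives (1,2)='#' but target has '.' -> reject
  (0,1)=. (0,3)=. (2,2)=# (4,3)=# -> step gives (1,2)='#' but target has '.' -> reject
  (0,1)=. (0,3)=# (2,2)=. (4,3)=. -> step gives (1,1)='.' but target has '#' -> reject
  (0,1)=. (0,3)=# (2,2)=. (4,3)=# -> step gives (1,1)='.' but target has '#' -> reject
  (0,1)=. (0,3)=# (2,2)=# (4,3)=. -> step reproduces the target at every cell -> ACCEPT
  (0,1)=. (0,3)=# (2,2)=# (4,3)=# -> step gives (3,2)='#' but target has '.' -> reject
  (0,1)=# (0,3)=. (2,2)=. (4,3)=. -> step gives (1,0)='#' but target has '.' -> reject
  (0,1)=# (0,3)=. (2,2)=. (4,3)=# -> step gives (1,0)='#' but target has '.' -> reject
  (0,1)=# (0,3)=. (2,2)=# (4,3)=. -> step gives (1,0)='#' but target has '.' -> reject
  (0,1)=# (0,3)=. (2,2)=# (4,3)=# -> step gives (1,0)='#' but target has '.' -> reject
  (0,1)=# (0,3)=# (2,2)=. (4,3)=. -> step gives (0,2)='#' but target has '.' -> reject
  (0,1)=# (0,3)=# (2,2)=. (4,3)=# -> step gives (0,2)='#' but target has '.' -> reject
  (0,1)=# (0,3)=# (2,2)=# (4,3)=. -> step gives (0,2)='#' but target has '.' -> reject
  (0,1)=# (0,3)=# (2,2)=# (4,3)=# -> step gives (0,2)='#' but target has '.' -> reject
Unique solution: (0,1)=dead, (0,3)=live, (2,2)=live, (4,3)=dead.
Check: live-neighbor counts of every cell in the completed generation 0:
1121
1342
3322
1321
1111
0010
Applying B3/S23 to generation 0 with these counts gives:
....
.#.#
###.
.#..
....
....
which matches the target exactly.

Answer: ...#
#..#
.##.
#...
....
...#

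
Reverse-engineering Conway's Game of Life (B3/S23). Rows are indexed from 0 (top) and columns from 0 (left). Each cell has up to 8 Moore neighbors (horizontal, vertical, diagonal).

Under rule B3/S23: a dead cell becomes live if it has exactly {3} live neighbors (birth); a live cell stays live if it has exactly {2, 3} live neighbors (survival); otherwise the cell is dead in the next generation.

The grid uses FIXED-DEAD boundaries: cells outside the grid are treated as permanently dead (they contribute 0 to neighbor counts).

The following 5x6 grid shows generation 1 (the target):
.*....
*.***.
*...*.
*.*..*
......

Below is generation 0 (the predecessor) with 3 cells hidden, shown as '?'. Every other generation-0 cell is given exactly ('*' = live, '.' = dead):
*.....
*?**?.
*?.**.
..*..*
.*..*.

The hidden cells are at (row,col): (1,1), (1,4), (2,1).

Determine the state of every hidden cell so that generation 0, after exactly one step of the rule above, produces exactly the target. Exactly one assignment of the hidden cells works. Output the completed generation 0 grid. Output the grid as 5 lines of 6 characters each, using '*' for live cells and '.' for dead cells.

Hidden generation-0 cells (in order): (1,1), (1,4), (2,1).
A hidden cell only influences target cells in its own 3x3 neighborhood. Try each of the 2^3 = 8 assignments, step the completed generation 0 forward once under B3/S23, and compare with the target:
  (1,1)=. (1,4)=. (2,1)=. -> step gives (2,0)='.' but target has '*' -> reject
  (1,1)=. (1,4)=. (2,1)=* -> step reproduces the target at every cell -> ACCEPT
  (1,1)=. (1,4)=* (2,1)=. -> step gives (0,3)='*' but target has '.' -> reject
  (1,1)=. (1,4)=* (2,1)=* -> step gives (0,3)='*' but target has '.' -> reject
  (1,1)=* (1,4)=. (2,1)=. -> step gives (0,0)='*' but target has '.' -> reject
  (1,1)=* (1,4)=. (2,1)=* -> step gives (0,0)='*' but target has '.' -> reject
  (1,1)=* (1,4)=* (2,1)=. -> step gives (0,0)='*' but target has '.' -> reject
  (1,1)=* (1,4)=* (2,1)=* -> step gives (0,0)='*' but target has '.' -> reject
Unique solution: (1,1)=dead, (1,4)=dead, (2,1)=live.
Check: live-neighbor counts of every cell in the completed generation 0:
132210
353331
245432
343442
112212
Applying B3/S23 to generation 0 with these counts gives:
.*....
*.***.
*...*.
*.*..*
......
which matches the target exactly.

Answer: *.....
*.**..
**.**.
..*..*
.*..*.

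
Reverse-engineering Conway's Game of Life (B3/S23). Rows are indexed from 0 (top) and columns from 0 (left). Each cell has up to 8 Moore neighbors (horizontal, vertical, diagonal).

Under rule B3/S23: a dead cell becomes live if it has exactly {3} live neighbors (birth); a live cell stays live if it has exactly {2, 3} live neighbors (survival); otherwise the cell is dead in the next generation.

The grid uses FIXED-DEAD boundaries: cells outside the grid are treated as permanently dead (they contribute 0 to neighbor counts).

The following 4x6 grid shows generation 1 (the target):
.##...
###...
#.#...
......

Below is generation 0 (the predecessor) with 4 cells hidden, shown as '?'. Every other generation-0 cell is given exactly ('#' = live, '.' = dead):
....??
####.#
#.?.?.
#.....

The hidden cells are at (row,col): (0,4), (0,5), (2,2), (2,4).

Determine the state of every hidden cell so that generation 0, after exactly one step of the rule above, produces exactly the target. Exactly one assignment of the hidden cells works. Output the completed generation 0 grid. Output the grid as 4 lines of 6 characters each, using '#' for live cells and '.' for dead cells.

Hidden generation-0 cells (in order): (0,4), (0,5), (2,2), (2,4).
A hidden cell only influences target cells in its own 3x3 neighborhood. Try each of the 2^4 = 16 assignments, step the completed generation 0 forward once under B3/S23, and compare with the target:
  (0,4)=. (0,5)=. (2,2)=. (2,4)=. -> step reproduces the target at every cell -> ACCEPT
  (0,4)=. (0,5)=. (2,2)=. (2,4)=# -> step gives (1,3)='#' but target has '.' -> reject
  (0,4)=. (0,5)=. (2,2)=# (2,4)=. -> step gives (1,1)='.' but target has '#' -> reject
  (0,4)=. (0,5)=. (2,2)=# (2,4)=# -> step gives (1,1)='.' but target has '#' -> reject
  (0,4)=. (0,5)=# (2,2)=. (2,4)=. -> step gives (0,4)='#' but target has '.' -> reject
  (0,4)=. (0,5)=# (2,2)=. (2,4)=# -> step gives (0,4)='#' but target has '.' -> reject
  (0,4)=. (0,5)=# (2,2)=# (2,4)=. -> step gives (0,4)='#' but target has '.' -> reject
  (0,4)=. (0,5)=# (2,2)=# (2,4)=# -> step gives (0,4)='#' but target has '.' -> reject
  (0,4)=# (0,5)=. (2,2)=. (2,4)=. -> step gives (0,3)='#' but target has '.' -> reject
  (0,4)=# (0,5)=. (2,2)=. (2,4)=# -> step gives (0,3)='#' but target has '.' -> reject
  (0,4)=# (0,5)=. (2,2)=# (2,4)=. -> step gives (0,3)='#' but target has '.' -> reject
  (0,4)=# (0,5)=. (2,2)=# (2,4)=# -> step gives (0,3)='#' but target has '.' -> reject
  (0,4)=# (0,5)=# (2,2)=. (2,4)=. -> step gives (0,3)='#' but target has '.' -> reject
  (0,4)=# (0,5)=# (2,2)=. (2,4)=# -> step gives (0,3)='#' but target has '.' -> reject
  (0,4)=# (0,5)=# (2,2)=# (2,4)=. -> step gives (0,3)='#' but target has '.' -> reject
  (0,4)=# (0,5)=# (2,2)=# (2,4)=# -> step gives (0,3)='#' but target has '.' -> reject
Unique solution: (0,4)=dead, (0,5)=dead, (2,2)=dead, (2,4)=dead.
Check: live-neighbor counts of every cell in the completed generation 0:
233221
232120
353221
120000
Applying B3/S23 to generation 0 with these counts gives:
.##...
###...
#.#...
......
which matches the target exactly.

Answer: ......
####.#
#.....
#.....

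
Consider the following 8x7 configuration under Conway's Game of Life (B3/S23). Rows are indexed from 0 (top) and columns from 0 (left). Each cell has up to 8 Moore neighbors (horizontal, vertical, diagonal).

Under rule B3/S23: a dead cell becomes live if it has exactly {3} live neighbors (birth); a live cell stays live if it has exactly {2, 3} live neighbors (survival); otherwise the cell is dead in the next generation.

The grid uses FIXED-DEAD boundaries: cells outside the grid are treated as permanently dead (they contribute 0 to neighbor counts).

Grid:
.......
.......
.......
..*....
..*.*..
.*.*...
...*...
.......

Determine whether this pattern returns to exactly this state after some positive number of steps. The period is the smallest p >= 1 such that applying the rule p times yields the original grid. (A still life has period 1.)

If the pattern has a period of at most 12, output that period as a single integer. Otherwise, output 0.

Answer: 2

Derivation:
Simulating and comparing each generation to the original:
Gen 0 (original, given above): 6 live cells
Gen 1: 6 live cells, differs from original
Gen 2: 6 live cells, MATCHES original -> period = 2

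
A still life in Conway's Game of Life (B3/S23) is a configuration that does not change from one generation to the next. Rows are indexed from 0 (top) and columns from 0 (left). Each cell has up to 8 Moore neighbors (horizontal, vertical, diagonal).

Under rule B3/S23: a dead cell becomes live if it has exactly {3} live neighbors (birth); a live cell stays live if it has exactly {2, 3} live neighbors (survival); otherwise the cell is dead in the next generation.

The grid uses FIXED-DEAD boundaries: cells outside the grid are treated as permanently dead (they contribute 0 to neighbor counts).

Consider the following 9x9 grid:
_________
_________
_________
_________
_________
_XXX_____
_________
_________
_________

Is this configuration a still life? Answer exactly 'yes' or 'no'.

Compute generation 1 and compare to generation 0 (given above):
Generation 1:
_________
_________
_________
_________
__X______
__X______
__X______
_________
_________
Cell (4,2) differs: gen0=0 vs gen1=1 -> NOT a still life.

Answer: no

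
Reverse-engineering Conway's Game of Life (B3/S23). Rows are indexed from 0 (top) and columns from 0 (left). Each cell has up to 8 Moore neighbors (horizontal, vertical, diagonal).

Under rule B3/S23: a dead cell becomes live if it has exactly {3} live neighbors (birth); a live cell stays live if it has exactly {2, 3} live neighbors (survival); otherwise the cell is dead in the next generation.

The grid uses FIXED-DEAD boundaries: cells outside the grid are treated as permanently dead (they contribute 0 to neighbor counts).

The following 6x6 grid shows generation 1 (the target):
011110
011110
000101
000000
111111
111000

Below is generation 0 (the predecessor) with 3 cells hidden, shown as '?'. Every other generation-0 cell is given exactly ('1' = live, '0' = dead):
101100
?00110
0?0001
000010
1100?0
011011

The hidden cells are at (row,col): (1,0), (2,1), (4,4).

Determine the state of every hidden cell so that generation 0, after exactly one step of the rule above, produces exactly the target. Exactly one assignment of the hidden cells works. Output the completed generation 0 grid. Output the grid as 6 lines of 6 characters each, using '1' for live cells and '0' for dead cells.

Answer: 101100
100110
000001
000010
110000
011011

Derivation:
Hidden generation-0 cells (in order): (1,0), (2,1), (4,4).
A hidden cell only influences target cells in its own 3x3 neighborhood. Try each of the 2^3 = 8 assignments, step the completed generation 0 forward once under B3/S23, and compare with the target:
  (1,0)=0 (2,1)=0 (4,4)=0 -> step gives (0,1)='0' but target has '1' -> reject
  (1,0)=0 (2,1)=0 (4,4)=1 -> step gives (0,1)='0' but target has '1' -> reject
  (1,0)=0 (2,1)=1 (4,4)=0 -> step gives (0,1)='0' but target has '1' -> reject
  (1,0)=0 (2,1)=1 (4,4)=1 -> step gives (0,1)='0' but target has '1' -> reject
  (1,0)=1 (2,1)=0 (4,4)=0 -> step reproduces the target at every cell -> ACCEPT
  (1,0)=1 (2,1)=0 (4,4)=1 -> step gives (3,4)='1' but target has '0' -> reject
  (1,0)=1 (2,1)=1 (4,4)=0 -> step gives (1,0)='1' but target has '0' -> reject
  (1,0)=1 (2,1)=1 (4,4)=1 -> step gives (1,0)='1' but target has '0' -> reject
Unique solution: (1,0)=live, (2,1)=dead, (4,4)=dead.
Check: live-neighbor counts of every cell in the completed generation 0:
132331
133332
111342
221112
233333
332211
Applying B3/S23 to generation 0 with these counts gives:
011110
011110
000101
000000
111111
111000
which matches the target exactly.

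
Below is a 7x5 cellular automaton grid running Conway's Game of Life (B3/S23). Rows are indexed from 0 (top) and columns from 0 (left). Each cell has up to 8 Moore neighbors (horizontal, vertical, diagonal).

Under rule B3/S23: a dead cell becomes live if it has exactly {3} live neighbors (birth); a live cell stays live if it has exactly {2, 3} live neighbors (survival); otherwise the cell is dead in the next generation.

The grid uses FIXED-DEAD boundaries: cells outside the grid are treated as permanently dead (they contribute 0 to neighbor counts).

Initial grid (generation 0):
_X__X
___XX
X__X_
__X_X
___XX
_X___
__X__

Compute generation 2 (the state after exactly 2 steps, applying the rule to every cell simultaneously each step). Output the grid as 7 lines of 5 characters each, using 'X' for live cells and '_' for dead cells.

Answer: __X_X
__X_X
_XX_X
_XX_X
_X__X
__X_X
_____

Derivation:
Simulating step by step:
Generation 0 (given above): 12 live cells
Generation 1: 13 live cells
___XX
__XXX
__X__
__X_X
__XXX
__XX_
_____
Generation 2: 14 live cells
(generation 2 grid is the final answer)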